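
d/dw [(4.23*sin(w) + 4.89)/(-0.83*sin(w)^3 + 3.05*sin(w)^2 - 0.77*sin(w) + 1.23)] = (7.0218*sin(w)^3 - 0.725400000000002*sin(w)^2 - 29.829*sin(w) + 8.9682)*cos(w)/(0.6889*sin(w)^6 - 5.063*sin(w)^5 + 10.5807*sin(w)^4 - 6.7388*sin(w)^3 + 8.0959*sin(w)^2 - 1.8942*sin(w) + 1.5129)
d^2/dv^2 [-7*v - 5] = 0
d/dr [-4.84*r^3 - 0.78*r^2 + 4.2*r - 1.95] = -14.52*r^2 - 1.56*r + 4.2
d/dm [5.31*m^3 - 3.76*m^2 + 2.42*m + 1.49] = 15.93*m^2 - 7.52*m + 2.42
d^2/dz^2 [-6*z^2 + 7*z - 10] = -12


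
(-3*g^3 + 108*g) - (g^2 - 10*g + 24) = -3*g^3 - g^2 + 118*g - 24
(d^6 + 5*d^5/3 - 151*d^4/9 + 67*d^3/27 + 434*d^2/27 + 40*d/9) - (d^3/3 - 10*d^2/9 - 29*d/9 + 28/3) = d^6 + 5*d^5/3 - 151*d^4/9 + 58*d^3/27 + 464*d^2/27 + 23*d/3 - 28/3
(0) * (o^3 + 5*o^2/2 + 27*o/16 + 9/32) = 0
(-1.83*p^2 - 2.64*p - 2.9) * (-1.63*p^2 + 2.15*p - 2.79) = 2.9829*p^4 + 0.3687*p^3 + 4.1567*p^2 + 1.1306*p + 8.091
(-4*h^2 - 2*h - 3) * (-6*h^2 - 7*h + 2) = 24*h^4 + 40*h^3 + 24*h^2 + 17*h - 6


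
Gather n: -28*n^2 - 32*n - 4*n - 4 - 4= -28*n^2 - 36*n - 8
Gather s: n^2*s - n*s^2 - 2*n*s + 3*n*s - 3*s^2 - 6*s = s^2*(-n - 3) + s*(n^2 + n - 6)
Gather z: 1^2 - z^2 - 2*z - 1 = -z^2 - 2*z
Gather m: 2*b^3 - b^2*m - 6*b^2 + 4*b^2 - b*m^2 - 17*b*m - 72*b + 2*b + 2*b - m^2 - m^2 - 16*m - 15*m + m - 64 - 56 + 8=2*b^3 - 2*b^2 - 68*b + m^2*(-b - 2) + m*(-b^2 - 17*b - 30) - 112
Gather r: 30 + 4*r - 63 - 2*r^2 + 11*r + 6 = -2*r^2 + 15*r - 27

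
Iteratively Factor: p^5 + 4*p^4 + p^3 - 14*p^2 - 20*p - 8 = (p + 1)*(p^4 + 3*p^3 - 2*p^2 - 12*p - 8) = (p + 1)^2*(p^3 + 2*p^2 - 4*p - 8) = (p + 1)^2*(p + 2)*(p^2 - 4) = (p - 2)*(p + 1)^2*(p + 2)*(p + 2)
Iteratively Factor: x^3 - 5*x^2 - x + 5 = (x + 1)*(x^2 - 6*x + 5) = (x - 5)*(x + 1)*(x - 1)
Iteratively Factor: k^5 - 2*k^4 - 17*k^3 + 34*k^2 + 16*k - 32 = (k + 4)*(k^4 - 6*k^3 + 7*k^2 + 6*k - 8) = (k - 2)*(k + 4)*(k^3 - 4*k^2 - k + 4) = (k - 2)*(k - 1)*(k + 4)*(k^2 - 3*k - 4) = (k - 2)*(k - 1)*(k + 1)*(k + 4)*(k - 4)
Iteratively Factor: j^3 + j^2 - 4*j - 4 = (j + 1)*(j^2 - 4) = (j + 1)*(j + 2)*(j - 2)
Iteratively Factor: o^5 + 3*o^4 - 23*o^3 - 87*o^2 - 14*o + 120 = (o + 2)*(o^4 + o^3 - 25*o^2 - 37*o + 60) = (o - 5)*(o + 2)*(o^3 + 6*o^2 + 5*o - 12) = (o - 5)*(o - 1)*(o + 2)*(o^2 + 7*o + 12) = (o - 5)*(o - 1)*(o + 2)*(o + 3)*(o + 4)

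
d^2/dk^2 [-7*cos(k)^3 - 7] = 21*(1 - 3*sin(k)^2)*cos(k)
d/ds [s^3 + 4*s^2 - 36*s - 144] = 3*s^2 + 8*s - 36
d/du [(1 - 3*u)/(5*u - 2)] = (5*u - 2)^(-2)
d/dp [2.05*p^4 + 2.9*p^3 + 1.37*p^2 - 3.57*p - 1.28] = 8.2*p^3 + 8.7*p^2 + 2.74*p - 3.57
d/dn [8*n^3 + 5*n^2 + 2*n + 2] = 24*n^2 + 10*n + 2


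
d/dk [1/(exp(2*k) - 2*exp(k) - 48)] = 2*(1 - exp(k))*exp(k)/(-exp(2*k) + 2*exp(k) + 48)^2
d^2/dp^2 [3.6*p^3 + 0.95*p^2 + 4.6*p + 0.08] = 21.6*p + 1.9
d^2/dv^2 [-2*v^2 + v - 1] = -4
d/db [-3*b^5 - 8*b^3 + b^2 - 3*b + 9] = -15*b^4 - 24*b^2 + 2*b - 3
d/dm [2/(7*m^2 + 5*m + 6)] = 2*(-14*m - 5)/(7*m^2 + 5*m + 6)^2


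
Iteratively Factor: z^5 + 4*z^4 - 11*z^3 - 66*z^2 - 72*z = (z + 3)*(z^4 + z^3 - 14*z^2 - 24*z) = (z + 3)^2*(z^3 - 2*z^2 - 8*z) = (z + 2)*(z + 3)^2*(z^2 - 4*z) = z*(z + 2)*(z + 3)^2*(z - 4)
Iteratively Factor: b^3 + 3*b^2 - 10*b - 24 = (b - 3)*(b^2 + 6*b + 8) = (b - 3)*(b + 4)*(b + 2)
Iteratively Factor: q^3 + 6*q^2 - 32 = (q + 4)*(q^2 + 2*q - 8) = (q + 4)^2*(q - 2)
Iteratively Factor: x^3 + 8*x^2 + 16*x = (x + 4)*(x^2 + 4*x) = (x + 4)^2*(x)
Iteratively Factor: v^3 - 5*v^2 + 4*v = (v - 4)*(v^2 - v) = v*(v - 4)*(v - 1)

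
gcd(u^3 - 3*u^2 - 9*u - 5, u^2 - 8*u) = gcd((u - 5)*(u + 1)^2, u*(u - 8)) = 1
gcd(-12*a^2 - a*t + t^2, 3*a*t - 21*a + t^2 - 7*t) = 3*a + t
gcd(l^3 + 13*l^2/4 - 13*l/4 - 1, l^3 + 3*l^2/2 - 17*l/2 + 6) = l^2 + 3*l - 4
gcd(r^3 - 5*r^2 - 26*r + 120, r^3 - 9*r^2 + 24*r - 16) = r - 4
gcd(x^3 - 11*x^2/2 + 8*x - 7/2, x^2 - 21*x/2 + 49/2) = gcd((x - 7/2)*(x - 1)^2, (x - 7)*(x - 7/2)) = x - 7/2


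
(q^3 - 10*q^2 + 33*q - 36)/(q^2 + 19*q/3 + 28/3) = 3*(q^3 - 10*q^2 + 33*q - 36)/(3*q^2 + 19*q + 28)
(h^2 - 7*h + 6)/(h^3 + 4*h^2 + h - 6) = (h - 6)/(h^2 + 5*h + 6)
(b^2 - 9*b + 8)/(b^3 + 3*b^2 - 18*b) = (b^2 - 9*b + 8)/(b*(b^2 + 3*b - 18))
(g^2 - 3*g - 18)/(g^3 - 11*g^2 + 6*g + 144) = 1/(g - 8)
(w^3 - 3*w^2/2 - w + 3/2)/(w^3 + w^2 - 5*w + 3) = (2*w^2 - w - 3)/(2*(w^2 + 2*w - 3))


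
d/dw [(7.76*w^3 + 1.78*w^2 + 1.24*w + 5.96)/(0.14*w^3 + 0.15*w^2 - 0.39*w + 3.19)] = (0.914800000000001*w^4 - 6.4*w^3 + 70.8798*w^2 + 9.5684*w + 6.28)/(0.0196*w^6 + 0.042*w^5 - 0.0867*w^4 + 0.7762*w^3 + 1.1091*w^2 - 2.4882*w + 10.1761)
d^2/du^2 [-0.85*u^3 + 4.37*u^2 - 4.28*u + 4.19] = 8.74 - 5.1*u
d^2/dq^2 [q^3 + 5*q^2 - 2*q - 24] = 6*q + 10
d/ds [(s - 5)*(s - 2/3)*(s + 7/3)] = 3*s^2 - 20*s/3 - 89/9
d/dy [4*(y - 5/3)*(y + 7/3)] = 8*y + 8/3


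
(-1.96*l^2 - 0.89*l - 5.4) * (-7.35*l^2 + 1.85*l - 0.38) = 14.406*l^4 + 2.9155*l^3 + 38.7883*l^2 - 9.6518*l + 2.052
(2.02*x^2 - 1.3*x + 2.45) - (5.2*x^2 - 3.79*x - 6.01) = -3.18*x^2 + 2.49*x + 8.46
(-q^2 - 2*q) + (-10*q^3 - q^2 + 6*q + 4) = -10*q^3 - 2*q^2 + 4*q + 4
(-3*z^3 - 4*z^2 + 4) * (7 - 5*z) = 15*z^4 - z^3 - 28*z^2 - 20*z + 28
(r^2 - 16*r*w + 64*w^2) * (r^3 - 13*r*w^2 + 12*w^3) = r^5 - 16*r^4*w + 51*r^3*w^2 + 220*r^2*w^3 - 1024*r*w^4 + 768*w^5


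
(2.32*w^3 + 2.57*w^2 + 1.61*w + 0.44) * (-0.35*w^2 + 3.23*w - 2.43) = -0.812*w^5 + 6.5941*w^4 + 2.1*w^3 - 1.1988*w^2 - 2.4911*w - 1.0692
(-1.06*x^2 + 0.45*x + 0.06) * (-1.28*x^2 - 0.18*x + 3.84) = 1.3568*x^4 - 0.3852*x^3 - 4.2282*x^2 + 1.7172*x + 0.2304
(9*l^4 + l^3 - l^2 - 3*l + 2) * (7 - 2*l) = -18*l^5 + 61*l^4 + 9*l^3 - l^2 - 25*l + 14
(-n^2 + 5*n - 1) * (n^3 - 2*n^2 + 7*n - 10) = -n^5 + 7*n^4 - 18*n^3 + 47*n^2 - 57*n + 10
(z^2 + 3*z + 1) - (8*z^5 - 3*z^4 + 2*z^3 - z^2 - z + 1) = -8*z^5 + 3*z^4 - 2*z^3 + 2*z^2 + 4*z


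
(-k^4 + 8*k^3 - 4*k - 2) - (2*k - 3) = -k^4 + 8*k^3 - 6*k + 1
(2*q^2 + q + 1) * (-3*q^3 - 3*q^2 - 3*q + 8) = -6*q^5 - 9*q^4 - 12*q^3 + 10*q^2 + 5*q + 8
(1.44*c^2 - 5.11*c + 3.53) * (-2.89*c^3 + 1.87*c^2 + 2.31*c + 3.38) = -4.1616*c^5 + 17.4607*c^4 - 16.431*c^3 - 0.335800000000003*c^2 - 9.1175*c + 11.9314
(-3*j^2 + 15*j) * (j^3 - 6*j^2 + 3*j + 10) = -3*j^5 + 33*j^4 - 99*j^3 + 15*j^2 + 150*j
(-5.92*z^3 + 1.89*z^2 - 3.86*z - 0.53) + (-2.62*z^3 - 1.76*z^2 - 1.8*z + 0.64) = -8.54*z^3 + 0.13*z^2 - 5.66*z + 0.11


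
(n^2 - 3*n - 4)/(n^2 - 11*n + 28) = (n + 1)/(n - 7)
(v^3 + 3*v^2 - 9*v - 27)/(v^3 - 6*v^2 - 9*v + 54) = (v + 3)/(v - 6)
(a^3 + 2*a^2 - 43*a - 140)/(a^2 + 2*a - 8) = (a^2 - 2*a - 35)/(a - 2)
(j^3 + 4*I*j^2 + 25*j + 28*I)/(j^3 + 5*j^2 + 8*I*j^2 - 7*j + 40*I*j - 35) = (j - 4*I)/(j + 5)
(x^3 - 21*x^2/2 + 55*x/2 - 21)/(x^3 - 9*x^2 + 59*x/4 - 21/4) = 2*(x - 2)/(2*x - 1)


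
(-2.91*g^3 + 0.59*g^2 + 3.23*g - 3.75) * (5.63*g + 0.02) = -16.3833*g^4 + 3.2635*g^3 + 18.1967*g^2 - 21.0479*g - 0.075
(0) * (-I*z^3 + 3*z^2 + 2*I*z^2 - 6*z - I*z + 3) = 0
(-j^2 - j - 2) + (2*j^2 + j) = j^2 - 2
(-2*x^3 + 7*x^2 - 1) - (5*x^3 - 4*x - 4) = -7*x^3 + 7*x^2 + 4*x + 3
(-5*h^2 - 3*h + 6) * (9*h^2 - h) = -45*h^4 - 22*h^3 + 57*h^2 - 6*h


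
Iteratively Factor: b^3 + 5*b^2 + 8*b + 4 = (b + 2)*(b^2 + 3*b + 2) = (b + 2)^2*(b + 1)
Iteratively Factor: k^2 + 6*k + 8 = (k + 4)*(k + 2)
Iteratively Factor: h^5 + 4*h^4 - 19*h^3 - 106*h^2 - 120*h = (h - 5)*(h^4 + 9*h^3 + 26*h^2 + 24*h) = (h - 5)*(h + 3)*(h^3 + 6*h^2 + 8*h) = (h - 5)*(h + 2)*(h + 3)*(h^2 + 4*h) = h*(h - 5)*(h + 2)*(h + 3)*(h + 4)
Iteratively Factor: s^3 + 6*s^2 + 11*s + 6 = (s + 1)*(s^2 + 5*s + 6) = (s + 1)*(s + 3)*(s + 2)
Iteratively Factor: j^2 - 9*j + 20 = (j - 4)*(j - 5)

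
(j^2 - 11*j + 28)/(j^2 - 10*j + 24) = (j - 7)/(j - 6)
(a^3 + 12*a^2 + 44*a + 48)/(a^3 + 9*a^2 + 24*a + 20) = (a^2 + 10*a + 24)/(a^2 + 7*a + 10)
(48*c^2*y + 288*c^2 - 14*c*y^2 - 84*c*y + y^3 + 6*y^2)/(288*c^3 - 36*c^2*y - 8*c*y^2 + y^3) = (y + 6)/(6*c + y)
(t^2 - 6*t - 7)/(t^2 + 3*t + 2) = (t - 7)/(t + 2)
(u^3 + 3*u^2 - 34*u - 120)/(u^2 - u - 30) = u + 4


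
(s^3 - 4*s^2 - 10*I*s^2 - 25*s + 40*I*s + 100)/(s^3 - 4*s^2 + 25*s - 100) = (s - 5*I)/(s + 5*I)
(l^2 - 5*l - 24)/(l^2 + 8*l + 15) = (l - 8)/(l + 5)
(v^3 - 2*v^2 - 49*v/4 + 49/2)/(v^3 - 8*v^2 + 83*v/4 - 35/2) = (2*v + 7)/(2*v - 5)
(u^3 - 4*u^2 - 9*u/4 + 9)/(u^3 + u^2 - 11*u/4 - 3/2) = (2*u^2 - 5*u - 12)/(2*u^2 + 5*u + 2)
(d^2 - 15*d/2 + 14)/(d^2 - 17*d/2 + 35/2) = (d - 4)/(d - 5)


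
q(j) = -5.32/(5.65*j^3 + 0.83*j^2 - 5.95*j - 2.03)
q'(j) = -5.32*(-16.95*j^2 - 1.66*j + 5.95)/(5.65*j^3 + 0.83*j^2 - 5.95*j - 2.03)^2 = (90.174*j^2 + 8.8312*j - 31.654)/(5.65*j^3 + 0.83*j^2 - 5.95*j - 2.03)^2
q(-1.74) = 0.28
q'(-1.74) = 0.63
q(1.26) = -1.72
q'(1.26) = 12.82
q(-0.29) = 14.28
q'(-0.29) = -191.93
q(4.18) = -0.01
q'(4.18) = 0.01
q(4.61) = -0.01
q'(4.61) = 0.01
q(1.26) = -1.72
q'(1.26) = 12.82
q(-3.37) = 0.03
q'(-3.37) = 0.03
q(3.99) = -0.02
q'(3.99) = 0.01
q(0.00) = 2.62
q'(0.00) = -7.68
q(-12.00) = 0.00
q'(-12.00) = 0.00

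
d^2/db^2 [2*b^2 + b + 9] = 4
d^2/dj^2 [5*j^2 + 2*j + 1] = 10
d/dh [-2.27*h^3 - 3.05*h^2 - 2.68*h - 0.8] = -6.81*h^2 - 6.1*h - 2.68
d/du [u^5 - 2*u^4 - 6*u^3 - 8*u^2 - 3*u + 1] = 5*u^4 - 8*u^3 - 18*u^2 - 16*u - 3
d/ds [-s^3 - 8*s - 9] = -3*s^2 - 8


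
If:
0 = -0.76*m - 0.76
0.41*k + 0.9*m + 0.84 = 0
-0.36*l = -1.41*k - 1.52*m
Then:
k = 0.15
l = -3.65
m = -1.00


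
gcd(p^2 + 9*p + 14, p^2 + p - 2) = p + 2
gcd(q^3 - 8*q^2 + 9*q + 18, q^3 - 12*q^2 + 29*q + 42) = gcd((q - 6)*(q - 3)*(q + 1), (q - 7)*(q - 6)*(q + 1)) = q^2 - 5*q - 6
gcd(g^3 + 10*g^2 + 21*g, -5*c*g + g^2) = g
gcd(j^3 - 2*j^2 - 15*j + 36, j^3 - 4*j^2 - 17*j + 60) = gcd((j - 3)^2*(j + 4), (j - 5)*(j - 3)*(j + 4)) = j^2 + j - 12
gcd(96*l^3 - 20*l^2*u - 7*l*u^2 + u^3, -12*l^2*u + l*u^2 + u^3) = -12*l^2 + l*u + u^2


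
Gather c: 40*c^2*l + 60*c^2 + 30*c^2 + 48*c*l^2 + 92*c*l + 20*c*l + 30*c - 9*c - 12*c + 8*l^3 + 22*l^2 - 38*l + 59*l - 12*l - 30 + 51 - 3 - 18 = c^2*(40*l + 90) + c*(48*l^2 + 112*l + 9) + 8*l^3 + 22*l^2 + 9*l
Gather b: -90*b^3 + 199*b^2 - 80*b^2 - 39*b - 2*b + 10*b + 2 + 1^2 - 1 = -90*b^3 + 119*b^2 - 31*b + 2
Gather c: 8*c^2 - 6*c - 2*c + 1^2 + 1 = 8*c^2 - 8*c + 2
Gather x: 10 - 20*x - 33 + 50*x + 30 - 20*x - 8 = 10*x - 1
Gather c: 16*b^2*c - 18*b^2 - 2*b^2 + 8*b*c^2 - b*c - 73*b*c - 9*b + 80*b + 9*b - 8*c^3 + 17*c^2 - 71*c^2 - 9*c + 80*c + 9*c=-20*b^2 + 80*b - 8*c^3 + c^2*(8*b - 54) + c*(16*b^2 - 74*b + 80)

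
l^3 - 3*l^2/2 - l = l*(l - 2)*(l + 1/2)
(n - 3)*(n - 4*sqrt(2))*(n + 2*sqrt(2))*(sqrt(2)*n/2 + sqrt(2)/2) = sqrt(2)*n^4/2 - 2*n^3 - sqrt(2)*n^3 - 19*sqrt(2)*n^2/2 + 4*n^2 + 6*n + 16*sqrt(2)*n + 24*sqrt(2)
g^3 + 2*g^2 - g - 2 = (g - 1)*(g + 1)*(g + 2)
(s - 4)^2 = s^2 - 8*s + 16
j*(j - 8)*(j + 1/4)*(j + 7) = j^4 - 3*j^3/4 - 225*j^2/4 - 14*j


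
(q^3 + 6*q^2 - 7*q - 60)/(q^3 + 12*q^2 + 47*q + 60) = (q - 3)/(q + 3)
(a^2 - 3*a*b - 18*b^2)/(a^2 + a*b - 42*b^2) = (a + 3*b)/(a + 7*b)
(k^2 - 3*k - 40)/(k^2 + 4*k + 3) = (k^2 - 3*k - 40)/(k^2 + 4*k + 3)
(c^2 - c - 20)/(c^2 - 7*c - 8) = (-c^2 + c + 20)/(-c^2 + 7*c + 8)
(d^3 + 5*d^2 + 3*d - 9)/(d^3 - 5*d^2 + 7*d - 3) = (d^2 + 6*d + 9)/(d^2 - 4*d + 3)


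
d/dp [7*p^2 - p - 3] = 14*p - 1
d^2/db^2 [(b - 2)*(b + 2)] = 2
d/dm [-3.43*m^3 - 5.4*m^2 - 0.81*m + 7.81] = -10.29*m^2 - 10.8*m - 0.81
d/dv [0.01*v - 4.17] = 0.0100000000000000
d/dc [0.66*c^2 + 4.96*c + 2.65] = 1.32*c + 4.96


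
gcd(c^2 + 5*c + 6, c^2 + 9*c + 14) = c + 2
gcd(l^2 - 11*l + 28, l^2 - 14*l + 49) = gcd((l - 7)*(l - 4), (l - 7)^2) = l - 7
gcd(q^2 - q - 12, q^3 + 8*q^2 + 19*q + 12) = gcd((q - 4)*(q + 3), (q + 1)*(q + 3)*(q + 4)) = q + 3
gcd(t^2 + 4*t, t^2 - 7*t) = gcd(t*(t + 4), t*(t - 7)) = t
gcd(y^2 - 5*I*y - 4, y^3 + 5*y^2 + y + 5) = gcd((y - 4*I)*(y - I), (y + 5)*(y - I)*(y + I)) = y - I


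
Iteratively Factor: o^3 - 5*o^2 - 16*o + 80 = (o + 4)*(o^2 - 9*o + 20) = (o - 5)*(o + 4)*(o - 4)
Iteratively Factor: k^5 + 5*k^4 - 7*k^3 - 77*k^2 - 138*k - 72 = (k - 4)*(k^4 + 9*k^3 + 29*k^2 + 39*k + 18) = (k - 4)*(k + 3)*(k^3 + 6*k^2 + 11*k + 6) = (k - 4)*(k + 1)*(k + 3)*(k^2 + 5*k + 6) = (k - 4)*(k + 1)*(k + 3)^2*(k + 2)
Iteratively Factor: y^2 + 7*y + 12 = (y + 4)*(y + 3)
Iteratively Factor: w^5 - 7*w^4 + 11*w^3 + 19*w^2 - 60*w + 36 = (w + 2)*(w^4 - 9*w^3 + 29*w^2 - 39*w + 18) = (w - 3)*(w + 2)*(w^3 - 6*w^2 + 11*w - 6) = (w - 3)*(w - 1)*(w + 2)*(w^2 - 5*w + 6) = (w - 3)*(w - 2)*(w - 1)*(w + 2)*(w - 3)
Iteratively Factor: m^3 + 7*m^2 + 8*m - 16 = (m + 4)*(m^2 + 3*m - 4) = (m + 4)^2*(m - 1)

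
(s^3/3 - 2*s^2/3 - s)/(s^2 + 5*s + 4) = s*(s - 3)/(3*(s + 4))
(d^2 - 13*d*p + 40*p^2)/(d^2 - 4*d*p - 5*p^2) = (d - 8*p)/(d + p)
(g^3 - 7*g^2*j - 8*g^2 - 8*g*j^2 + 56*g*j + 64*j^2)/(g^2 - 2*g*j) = (g^3 - 7*g^2*j - 8*g^2 - 8*g*j^2 + 56*g*j + 64*j^2)/(g*(g - 2*j))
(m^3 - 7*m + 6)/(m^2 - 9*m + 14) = (m^2 + 2*m - 3)/(m - 7)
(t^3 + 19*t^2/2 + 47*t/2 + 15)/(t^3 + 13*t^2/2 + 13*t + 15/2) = (t + 6)/(t + 3)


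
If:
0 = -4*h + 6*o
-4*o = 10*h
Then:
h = 0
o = 0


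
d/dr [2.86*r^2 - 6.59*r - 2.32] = 5.72*r - 6.59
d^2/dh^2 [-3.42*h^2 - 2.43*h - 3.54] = -6.84000000000000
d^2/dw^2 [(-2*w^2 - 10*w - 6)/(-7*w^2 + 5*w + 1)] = 8*(140*w^3 + 231*w^2 - 105*w + 36)/(343*w^6 - 735*w^5 + 378*w^4 + 85*w^3 - 54*w^2 - 15*w - 1)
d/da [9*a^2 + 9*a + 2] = 18*a + 9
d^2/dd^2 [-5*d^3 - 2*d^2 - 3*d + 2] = -30*d - 4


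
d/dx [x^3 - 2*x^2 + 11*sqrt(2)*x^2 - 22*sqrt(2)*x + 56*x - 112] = 3*x^2 - 4*x + 22*sqrt(2)*x - 22*sqrt(2) + 56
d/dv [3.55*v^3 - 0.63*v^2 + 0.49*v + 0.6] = 10.65*v^2 - 1.26*v + 0.49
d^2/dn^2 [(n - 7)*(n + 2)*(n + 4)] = 6*n - 2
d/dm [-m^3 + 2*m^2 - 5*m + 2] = -3*m^2 + 4*m - 5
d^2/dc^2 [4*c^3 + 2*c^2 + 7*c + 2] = 24*c + 4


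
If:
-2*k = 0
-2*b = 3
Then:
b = -3/2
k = 0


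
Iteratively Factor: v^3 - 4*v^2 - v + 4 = (v - 4)*(v^2 - 1) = (v - 4)*(v + 1)*(v - 1)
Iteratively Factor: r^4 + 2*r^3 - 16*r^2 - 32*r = (r - 4)*(r^3 + 6*r^2 + 8*r) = (r - 4)*(r + 4)*(r^2 + 2*r) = r*(r - 4)*(r + 4)*(r + 2)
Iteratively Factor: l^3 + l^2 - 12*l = (l - 3)*(l^2 + 4*l) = l*(l - 3)*(l + 4)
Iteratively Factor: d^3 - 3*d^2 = (d)*(d^2 - 3*d) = d*(d - 3)*(d)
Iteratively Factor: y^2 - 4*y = (y - 4)*(y)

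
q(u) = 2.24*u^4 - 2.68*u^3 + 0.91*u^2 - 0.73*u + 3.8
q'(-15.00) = -32077.03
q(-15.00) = 122664.50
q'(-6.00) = -2236.45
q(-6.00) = 3522.86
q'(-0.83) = -12.90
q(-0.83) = 7.63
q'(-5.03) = -1353.59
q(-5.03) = 1805.47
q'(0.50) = -0.71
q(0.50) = 3.47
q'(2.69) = 120.39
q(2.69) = 73.54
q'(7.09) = 2801.37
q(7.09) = 4749.43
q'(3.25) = 227.84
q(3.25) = 168.95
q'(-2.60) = -217.29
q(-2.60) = 161.32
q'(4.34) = 588.18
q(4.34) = 593.40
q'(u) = 8.96*u^3 - 8.04*u^2 + 1.82*u - 0.73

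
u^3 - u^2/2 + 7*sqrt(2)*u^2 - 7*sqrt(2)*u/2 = u*(u - 1/2)*(u + 7*sqrt(2))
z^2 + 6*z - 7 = (z - 1)*(z + 7)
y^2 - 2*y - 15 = (y - 5)*(y + 3)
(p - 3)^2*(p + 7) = p^3 + p^2 - 33*p + 63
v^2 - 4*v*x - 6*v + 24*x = (v - 6)*(v - 4*x)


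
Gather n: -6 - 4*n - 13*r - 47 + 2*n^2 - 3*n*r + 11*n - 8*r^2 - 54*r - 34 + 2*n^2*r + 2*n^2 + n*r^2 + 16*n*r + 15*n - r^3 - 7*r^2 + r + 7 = n^2*(2*r + 4) + n*(r^2 + 13*r + 22) - r^3 - 15*r^2 - 66*r - 80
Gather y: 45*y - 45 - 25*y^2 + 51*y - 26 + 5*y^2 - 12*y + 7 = -20*y^2 + 84*y - 64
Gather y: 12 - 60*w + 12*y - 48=-60*w + 12*y - 36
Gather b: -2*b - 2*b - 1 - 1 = -4*b - 2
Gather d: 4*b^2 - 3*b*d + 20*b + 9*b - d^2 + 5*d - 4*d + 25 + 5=4*b^2 + 29*b - d^2 + d*(1 - 3*b) + 30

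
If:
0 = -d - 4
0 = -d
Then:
No Solution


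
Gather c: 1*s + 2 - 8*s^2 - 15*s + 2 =-8*s^2 - 14*s + 4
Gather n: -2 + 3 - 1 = 0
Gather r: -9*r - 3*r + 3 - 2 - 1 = -12*r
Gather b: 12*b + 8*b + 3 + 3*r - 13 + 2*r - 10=20*b + 5*r - 20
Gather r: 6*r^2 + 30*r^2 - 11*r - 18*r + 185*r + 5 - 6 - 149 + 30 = 36*r^2 + 156*r - 120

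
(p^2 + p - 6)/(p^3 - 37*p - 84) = (p - 2)/(p^2 - 3*p - 28)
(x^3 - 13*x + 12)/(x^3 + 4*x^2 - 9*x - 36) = (x - 1)/(x + 3)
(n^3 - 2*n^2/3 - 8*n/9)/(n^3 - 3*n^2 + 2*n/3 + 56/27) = 3*n/(3*n - 7)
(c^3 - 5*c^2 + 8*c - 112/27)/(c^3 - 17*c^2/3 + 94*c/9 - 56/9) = (c - 4/3)/(c - 2)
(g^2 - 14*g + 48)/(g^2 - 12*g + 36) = (g - 8)/(g - 6)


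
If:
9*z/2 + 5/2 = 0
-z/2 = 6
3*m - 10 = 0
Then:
No Solution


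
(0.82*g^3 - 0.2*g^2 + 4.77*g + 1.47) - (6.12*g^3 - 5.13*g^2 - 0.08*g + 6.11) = -5.3*g^3 + 4.93*g^2 + 4.85*g - 4.64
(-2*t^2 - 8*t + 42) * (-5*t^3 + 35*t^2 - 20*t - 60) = 10*t^5 - 30*t^4 - 450*t^3 + 1750*t^2 - 360*t - 2520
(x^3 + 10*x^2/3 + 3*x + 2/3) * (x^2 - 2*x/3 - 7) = x^5 + 8*x^4/3 - 56*x^3/9 - 74*x^2/3 - 193*x/9 - 14/3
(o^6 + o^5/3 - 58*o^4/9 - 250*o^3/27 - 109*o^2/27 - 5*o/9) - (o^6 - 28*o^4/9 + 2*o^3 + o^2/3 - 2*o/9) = o^5/3 - 10*o^4/3 - 304*o^3/27 - 118*o^2/27 - o/3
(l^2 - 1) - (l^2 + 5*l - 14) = 13 - 5*l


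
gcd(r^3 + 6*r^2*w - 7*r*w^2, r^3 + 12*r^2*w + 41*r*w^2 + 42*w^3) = r + 7*w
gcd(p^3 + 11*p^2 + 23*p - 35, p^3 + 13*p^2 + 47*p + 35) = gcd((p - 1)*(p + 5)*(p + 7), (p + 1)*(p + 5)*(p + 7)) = p^2 + 12*p + 35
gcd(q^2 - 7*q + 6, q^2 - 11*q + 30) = q - 6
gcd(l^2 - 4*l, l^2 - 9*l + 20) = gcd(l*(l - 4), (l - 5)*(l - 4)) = l - 4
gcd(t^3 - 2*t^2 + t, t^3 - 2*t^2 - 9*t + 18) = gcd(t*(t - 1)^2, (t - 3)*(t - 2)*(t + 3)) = 1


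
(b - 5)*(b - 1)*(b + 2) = b^3 - 4*b^2 - 7*b + 10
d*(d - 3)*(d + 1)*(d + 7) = d^4 + 5*d^3 - 17*d^2 - 21*d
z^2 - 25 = (z - 5)*(z + 5)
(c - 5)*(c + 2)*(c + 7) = c^3 + 4*c^2 - 31*c - 70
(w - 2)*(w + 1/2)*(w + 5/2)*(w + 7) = w^4 + 8*w^3 + 9*w^2/4 - 143*w/4 - 35/2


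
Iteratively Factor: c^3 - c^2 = (c - 1)*(c^2) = c*(c - 1)*(c)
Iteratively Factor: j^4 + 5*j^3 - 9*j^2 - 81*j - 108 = (j + 3)*(j^3 + 2*j^2 - 15*j - 36) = (j - 4)*(j + 3)*(j^2 + 6*j + 9) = (j - 4)*(j + 3)^2*(j + 3)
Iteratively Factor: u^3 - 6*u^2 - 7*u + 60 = (u + 3)*(u^2 - 9*u + 20) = (u - 4)*(u + 3)*(u - 5)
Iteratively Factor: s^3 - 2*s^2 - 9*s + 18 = (s + 3)*(s^2 - 5*s + 6) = (s - 3)*(s + 3)*(s - 2)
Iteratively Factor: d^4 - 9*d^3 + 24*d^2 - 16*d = (d)*(d^3 - 9*d^2 + 24*d - 16) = d*(d - 4)*(d^2 - 5*d + 4) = d*(d - 4)*(d - 1)*(d - 4)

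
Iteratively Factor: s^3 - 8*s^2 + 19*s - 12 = (s - 1)*(s^2 - 7*s + 12) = (s - 3)*(s - 1)*(s - 4)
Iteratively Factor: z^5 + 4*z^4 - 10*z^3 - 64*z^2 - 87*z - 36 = (z + 1)*(z^4 + 3*z^3 - 13*z^2 - 51*z - 36) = (z + 1)^2*(z^3 + 2*z^2 - 15*z - 36) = (z - 4)*(z + 1)^2*(z^2 + 6*z + 9) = (z - 4)*(z + 1)^2*(z + 3)*(z + 3)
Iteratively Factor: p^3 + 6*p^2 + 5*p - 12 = (p + 4)*(p^2 + 2*p - 3) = (p - 1)*(p + 4)*(p + 3)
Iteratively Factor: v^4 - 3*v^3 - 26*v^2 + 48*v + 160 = (v + 2)*(v^3 - 5*v^2 - 16*v + 80) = (v + 2)*(v + 4)*(v^2 - 9*v + 20) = (v - 5)*(v + 2)*(v + 4)*(v - 4)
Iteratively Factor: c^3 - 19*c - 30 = (c + 3)*(c^2 - 3*c - 10) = (c + 2)*(c + 3)*(c - 5)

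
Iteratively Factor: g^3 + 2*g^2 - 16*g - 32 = (g + 2)*(g^2 - 16) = (g + 2)*(g + 4)*(g - 4)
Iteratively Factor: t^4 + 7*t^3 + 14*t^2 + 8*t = (t + 4)*(t^3 + 3*t^2 + 2*t) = (t + 2)*(t + 4)*(t^2 + t) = (t + 1)*(t + 2)*(t + 4)*(t)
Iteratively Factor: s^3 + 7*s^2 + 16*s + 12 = (s + 2)*(s^2 + 5*s + 6) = (s + 2)*(s + 3)*(s + 2)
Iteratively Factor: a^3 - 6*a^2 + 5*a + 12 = (a + 1)*(a^2 - 7*a + 12) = (a - 4)*(a + 1)*(a - 3)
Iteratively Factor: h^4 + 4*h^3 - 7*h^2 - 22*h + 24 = (h - 2)*(h^3 + 6*h^2 + 5*h - 12) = (h - 2)*(h + 3)*(h^2 + 3*h - 4) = (h - 2)*(h + 3)*(h + 4)*(h - 1)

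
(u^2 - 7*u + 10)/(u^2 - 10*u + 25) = (u - 2)/(u - 5)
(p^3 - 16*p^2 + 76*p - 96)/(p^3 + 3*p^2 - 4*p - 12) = (p^2 - 14*p + 48)/(p^2 + 5*p + 6)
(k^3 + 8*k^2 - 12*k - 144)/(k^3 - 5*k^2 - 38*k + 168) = (k + 6)/(k - 7)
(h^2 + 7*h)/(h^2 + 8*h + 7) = h/(h + 1)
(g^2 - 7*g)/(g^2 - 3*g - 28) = g/(g + 4)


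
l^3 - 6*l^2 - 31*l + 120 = (l - 8)*(l - 3)*(l + 5)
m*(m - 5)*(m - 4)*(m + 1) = m^4 - 8*m^3 + 11*m^2 + 20*m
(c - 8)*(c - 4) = c^2 - 12*c + 32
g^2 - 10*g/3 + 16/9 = (g - 8/3)*(g - 2/3)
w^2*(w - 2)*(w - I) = w^4 - 2*w^3 - I*w^3 + 2*I*w^2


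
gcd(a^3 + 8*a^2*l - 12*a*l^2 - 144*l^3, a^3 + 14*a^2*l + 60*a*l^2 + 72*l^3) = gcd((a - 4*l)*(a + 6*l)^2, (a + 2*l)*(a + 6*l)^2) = a^2 + 12*a*l + 36*l^2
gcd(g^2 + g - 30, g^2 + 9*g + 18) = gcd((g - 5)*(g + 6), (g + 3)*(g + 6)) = g + 6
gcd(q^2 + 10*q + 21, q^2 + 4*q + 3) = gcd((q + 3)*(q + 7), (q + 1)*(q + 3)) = q + 3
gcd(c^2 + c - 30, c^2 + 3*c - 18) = c + 6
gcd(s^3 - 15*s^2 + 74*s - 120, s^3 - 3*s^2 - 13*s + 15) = s - 5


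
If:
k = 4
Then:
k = 4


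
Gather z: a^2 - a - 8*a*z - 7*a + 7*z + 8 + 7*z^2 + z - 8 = a^2 - 8*a + 7*z^2 + z*(8 - 8*a)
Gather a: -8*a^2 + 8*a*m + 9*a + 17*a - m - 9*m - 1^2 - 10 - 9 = -8*a^2 + a*(8*m + 26) - 10*m - 20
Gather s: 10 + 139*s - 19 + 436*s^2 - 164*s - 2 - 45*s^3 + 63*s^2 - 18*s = -45*s^3 + 499*s^2 - 43*s - 11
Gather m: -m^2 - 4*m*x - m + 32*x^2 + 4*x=-m^2 + m*(-4*x - 1) + 32*x^2 + 4*x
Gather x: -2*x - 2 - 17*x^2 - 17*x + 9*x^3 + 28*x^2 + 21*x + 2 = 9*x^3 + 11*x^2 + 2*x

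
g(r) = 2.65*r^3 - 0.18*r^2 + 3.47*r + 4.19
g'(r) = 7.95*r^2 - 0.36*r + 3.47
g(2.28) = 42.57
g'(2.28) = 43.98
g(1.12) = 11.57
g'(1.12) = 13.04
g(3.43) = 120.91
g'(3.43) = 95.77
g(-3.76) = -152.27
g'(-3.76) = 117.22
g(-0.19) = 3.51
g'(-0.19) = 3.83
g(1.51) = 18.14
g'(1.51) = 21.05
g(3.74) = 153.28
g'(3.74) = 113.33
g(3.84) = 164.91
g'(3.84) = 119.32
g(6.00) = 590.93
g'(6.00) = 287.51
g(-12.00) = -4642.57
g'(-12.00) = 1152.59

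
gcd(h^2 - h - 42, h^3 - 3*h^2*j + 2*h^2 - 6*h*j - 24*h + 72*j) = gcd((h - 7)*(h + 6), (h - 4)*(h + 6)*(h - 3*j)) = h + 6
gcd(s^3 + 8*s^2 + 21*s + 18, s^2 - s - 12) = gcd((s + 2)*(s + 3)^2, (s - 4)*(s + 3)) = s + 3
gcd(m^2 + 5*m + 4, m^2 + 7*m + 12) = m + 4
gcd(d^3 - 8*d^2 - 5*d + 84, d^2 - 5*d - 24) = d + 3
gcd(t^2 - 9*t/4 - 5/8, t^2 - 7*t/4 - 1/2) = t + 1/4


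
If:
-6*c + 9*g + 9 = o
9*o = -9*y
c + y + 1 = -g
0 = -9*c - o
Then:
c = 0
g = -1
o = 0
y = 0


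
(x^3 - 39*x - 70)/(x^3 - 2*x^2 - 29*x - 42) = (x + 5)/(x + 3)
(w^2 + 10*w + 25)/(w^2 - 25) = (w + 5)/(w - 5)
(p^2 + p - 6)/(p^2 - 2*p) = (p + 3)/p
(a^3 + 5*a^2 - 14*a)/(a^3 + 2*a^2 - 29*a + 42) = a/(a - 3)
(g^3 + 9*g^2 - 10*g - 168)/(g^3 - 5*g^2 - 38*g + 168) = (g + 7)/(g - 7)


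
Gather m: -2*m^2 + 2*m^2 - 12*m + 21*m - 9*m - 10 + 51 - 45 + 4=0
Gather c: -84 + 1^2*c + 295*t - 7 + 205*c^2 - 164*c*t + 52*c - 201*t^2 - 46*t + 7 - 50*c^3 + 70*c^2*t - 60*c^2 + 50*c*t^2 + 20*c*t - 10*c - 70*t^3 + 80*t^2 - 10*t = -50*c^3 + c^2*(70*t + 145) + c*(50*t^2 - 144*t + 43) - 70*t^3 - 121*t^2 + 239*t - 84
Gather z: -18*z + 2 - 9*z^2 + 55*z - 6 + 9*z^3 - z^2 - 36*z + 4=9*z^3 - 10*z^2 + z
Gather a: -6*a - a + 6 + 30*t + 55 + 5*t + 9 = -7*a + 35*t + 70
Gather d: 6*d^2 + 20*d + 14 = 6*d^2 + 20*d + 14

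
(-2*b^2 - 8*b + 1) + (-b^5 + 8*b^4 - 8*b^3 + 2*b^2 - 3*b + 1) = -b^5 + 8*b^4 - 8*b^3 - 11*b + 2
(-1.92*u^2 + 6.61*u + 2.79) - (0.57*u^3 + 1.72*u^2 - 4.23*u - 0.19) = -0.57*u^3 - 3.64*u^2 + 10.84*u + 2.98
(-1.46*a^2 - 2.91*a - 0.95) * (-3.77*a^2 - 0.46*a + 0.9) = 5.5042*a^4 + 11.6423*a^3 + 3.6061*a^2 - 2.182*a - 0.855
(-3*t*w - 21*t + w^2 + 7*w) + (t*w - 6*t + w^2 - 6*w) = -2*t*w - 27*t + 2*w^2 + w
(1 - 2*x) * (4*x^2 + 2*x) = -8*x^3 + 2*x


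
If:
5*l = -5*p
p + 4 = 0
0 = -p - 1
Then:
No Solution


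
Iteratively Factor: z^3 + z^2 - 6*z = (z - 2)*(z^2 + 3*z) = (z - 2)*(z + 3)*(z)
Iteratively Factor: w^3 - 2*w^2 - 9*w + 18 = (w + 3)*(w^2 - 5*w + 6) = (w - 3)*(w + 3)*(w - 2)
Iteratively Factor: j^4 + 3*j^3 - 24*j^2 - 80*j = (j + 4)*(j^3 - j^2 - 20*j) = j*(j + 4)*(j^2 - j - 20) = j*(j + 4)^2*(j - 5)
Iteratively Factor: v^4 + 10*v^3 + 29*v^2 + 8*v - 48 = (v - 1)*(v^3 + 11*v^2 + 40*v + 48) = (v - 1)*(v + 4)*(v^2 + 7*v + 12) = (v - 1)*(v + 4)^2*(v + 3)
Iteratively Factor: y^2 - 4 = (y + 2)*(y - 2)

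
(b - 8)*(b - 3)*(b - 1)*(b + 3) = b^4 - 9*b^3 - b^2 + 81*b - 72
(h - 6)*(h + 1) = h^2 - 5*h - 6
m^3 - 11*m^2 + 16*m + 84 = (m - 7)*(m - 6)*(m + 2)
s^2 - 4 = (s - 2)*(s + 2)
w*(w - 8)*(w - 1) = w^3 - 9*w^2 + 8*w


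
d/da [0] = 0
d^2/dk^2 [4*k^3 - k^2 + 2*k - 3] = 24*k - 2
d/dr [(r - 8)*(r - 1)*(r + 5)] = 3*r^2 - 8*r - 37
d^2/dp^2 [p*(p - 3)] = 2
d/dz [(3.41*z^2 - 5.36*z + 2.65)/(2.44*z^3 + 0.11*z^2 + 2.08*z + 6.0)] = (-8.3204*z^4 + 26.1568*z^3 - 11.7156*z^2 + 40.337*z - 37.672)/(5.9536*z^6 + 0.5368*z^5 + 10.1625*z^4 + 29.7376*z^3 + 5.6464*z^2 + 24.96*z + 36.0)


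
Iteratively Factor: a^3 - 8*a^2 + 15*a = (a)*(a^2 - 8*a + 15) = a*(a - 3)*(a - 5)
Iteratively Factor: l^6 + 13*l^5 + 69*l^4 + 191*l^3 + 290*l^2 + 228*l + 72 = (l + 3)*(l^5 + 10*l^4 + 39*l^3 + 74*l^2 + 68*l + 24) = (l + 2)*(l + 3)*(l^4 + 8*l^3 + 23*l^2 + 28*l + 12) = (l + 2)*(l + 3)^2*(l^3 + 5*l^2 + 8*l + 4) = (l + 2)^2*(l + 3)^2*(l^2 + 3*l + 2) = (l + 1)*(l + 2)^2*(l + 3)^2*(l + 2)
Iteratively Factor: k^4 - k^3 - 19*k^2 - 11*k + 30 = (k + 2)*(k^3 - 3*k^2 - 13*k + 15) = (k + 2)*(k + 3)*(k^2 - 6*k + 5) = (k - 5)*(k + 2)*(k + 3)*(k - 1)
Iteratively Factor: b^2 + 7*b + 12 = (b + 4)*(b + 3)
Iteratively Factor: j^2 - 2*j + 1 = (j - 1)*(j - 1)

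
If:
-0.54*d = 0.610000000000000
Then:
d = -1.13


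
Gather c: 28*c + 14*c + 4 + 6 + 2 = 42*c + 12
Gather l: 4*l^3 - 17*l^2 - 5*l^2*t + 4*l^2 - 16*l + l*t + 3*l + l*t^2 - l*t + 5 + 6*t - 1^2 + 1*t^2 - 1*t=4*l^3 + l^2*(-5*t - 13) + l*(t^2 - 13) + t^2 + 5*t + 4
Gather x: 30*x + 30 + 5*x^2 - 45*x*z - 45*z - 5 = 5*x^2 + x*(30 - 45*z) - 45*z + 25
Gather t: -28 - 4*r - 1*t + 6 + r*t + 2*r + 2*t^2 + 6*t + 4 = -2*r + 2*t^2 + t*(r + 5) - 18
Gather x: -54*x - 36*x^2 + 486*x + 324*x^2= 288*x^2 + 432*x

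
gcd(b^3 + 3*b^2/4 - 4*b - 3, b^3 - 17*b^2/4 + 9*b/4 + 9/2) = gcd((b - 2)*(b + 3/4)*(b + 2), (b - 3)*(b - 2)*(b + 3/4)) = b^2 - 5*b/4 - 3/2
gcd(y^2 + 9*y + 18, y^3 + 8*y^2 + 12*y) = y + 6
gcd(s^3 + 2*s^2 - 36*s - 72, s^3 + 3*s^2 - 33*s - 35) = 1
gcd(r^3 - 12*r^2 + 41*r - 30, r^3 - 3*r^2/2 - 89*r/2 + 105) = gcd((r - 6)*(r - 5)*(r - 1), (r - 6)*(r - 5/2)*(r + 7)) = r - 6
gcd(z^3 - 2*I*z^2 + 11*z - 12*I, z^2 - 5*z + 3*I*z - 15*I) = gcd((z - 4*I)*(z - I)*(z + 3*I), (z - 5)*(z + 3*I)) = z + 3*I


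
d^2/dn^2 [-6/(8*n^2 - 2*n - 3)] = 48*(-16*n^2 + 4*n + (8*n - 1)^2 + 6)/(-8*n^2 + 2*n + 3)^3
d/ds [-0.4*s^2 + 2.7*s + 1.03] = 2.7 - 0.8*s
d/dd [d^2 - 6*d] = 2*d - 6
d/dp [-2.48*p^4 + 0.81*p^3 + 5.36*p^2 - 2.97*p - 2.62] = -9.92*p^3 + 2.43*p^2 + 10.72*p - 2.97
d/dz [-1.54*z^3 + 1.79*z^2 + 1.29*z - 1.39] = -4.62*z^2 + 3.58*z + 1.29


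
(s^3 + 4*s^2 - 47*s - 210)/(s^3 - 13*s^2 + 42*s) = (s^2 + 11*s + 30)/(s*(s - 6))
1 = 1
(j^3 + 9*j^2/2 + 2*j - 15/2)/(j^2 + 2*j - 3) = j + 5/2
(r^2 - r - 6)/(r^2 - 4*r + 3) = (r + 2)/(r - 1)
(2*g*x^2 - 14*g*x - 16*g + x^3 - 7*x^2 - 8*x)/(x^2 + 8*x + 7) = (2*g*x - 16*g + x^2 - 8*x)/(x + 7)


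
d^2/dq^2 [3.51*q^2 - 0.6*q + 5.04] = 7.02000000000000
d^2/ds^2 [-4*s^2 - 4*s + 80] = -8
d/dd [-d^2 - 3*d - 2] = -2*d - 3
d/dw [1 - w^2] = -2*w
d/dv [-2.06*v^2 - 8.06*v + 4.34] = -4.12*v - 8.06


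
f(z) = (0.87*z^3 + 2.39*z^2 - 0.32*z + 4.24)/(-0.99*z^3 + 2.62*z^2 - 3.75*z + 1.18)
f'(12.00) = 0.04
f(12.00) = -1.34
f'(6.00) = 0.24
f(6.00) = -1.96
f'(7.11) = 0.15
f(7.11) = -1.75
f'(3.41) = 0.94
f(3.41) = -3.21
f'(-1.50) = 0.41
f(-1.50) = 0.45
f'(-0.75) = 1.06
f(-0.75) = 0.93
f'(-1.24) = 0.52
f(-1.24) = 0.57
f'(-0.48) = 1.93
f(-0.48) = 1.31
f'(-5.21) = 0.09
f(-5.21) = -0.23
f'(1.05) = 3.69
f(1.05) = -7.43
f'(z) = (2.61*z^2 + 4.78*z - 0.32)/(-0.99*z^3 + 2.62*z^2 - 3.75*z + 1.18) + (2.97*z^2 - 5.24*z + 3.75)*(0.87*z^3 + 2.39*z^2 - 0.32*z + 4.24)/(-0.99*z^3 + 2.62*z^2 - 3.75*z + 1.18)^2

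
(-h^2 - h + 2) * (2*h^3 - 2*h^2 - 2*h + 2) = -2*h^5 + 8*h^3 - 4*h^2 - 6*h + 4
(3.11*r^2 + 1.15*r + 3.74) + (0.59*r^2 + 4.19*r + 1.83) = 3.7*r^2 + 5.34*r + 5.57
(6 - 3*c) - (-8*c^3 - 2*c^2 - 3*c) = 8*c^3 + 2*c^2 + 6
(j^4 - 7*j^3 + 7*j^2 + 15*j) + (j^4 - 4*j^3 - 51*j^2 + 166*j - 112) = 2*j^4 - 11*j^3 - 44*j^2 + 181*j - 112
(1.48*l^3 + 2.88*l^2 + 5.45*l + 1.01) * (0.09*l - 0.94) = 0.1332*l^4 - 1.132*l^3 - 2.2167*l^2 - 5.0321*l - 0.9494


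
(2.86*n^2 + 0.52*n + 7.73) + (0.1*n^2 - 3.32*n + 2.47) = 2.96*n^2 - 2.8*n + 10.2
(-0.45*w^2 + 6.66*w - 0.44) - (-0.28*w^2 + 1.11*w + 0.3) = -0.17*w^2 + 5.55*w - 0.74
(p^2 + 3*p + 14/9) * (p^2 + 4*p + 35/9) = p^4 + 7*p^3 + 157*p^2/9 + 161*p/9 + 490/81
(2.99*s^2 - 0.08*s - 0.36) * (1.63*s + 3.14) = 4.8737*s^3 + 9.2582*s^2 - 0.838*s - 1.1304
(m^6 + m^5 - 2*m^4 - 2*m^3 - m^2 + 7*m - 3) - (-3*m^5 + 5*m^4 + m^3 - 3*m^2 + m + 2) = m^6 + 4*m^5 - 7*m^4 - 3*m^3 + 2*m^2 + 6*m - 5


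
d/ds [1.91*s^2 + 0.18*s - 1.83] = 3.82*s + 0.18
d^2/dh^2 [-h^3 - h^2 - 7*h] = -6*h - 2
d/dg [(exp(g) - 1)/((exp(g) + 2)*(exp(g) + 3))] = (-exp(2*g) + 2*exp(g) + 11)*exp(g)/(exp(4*g) + 10*exp(3*g) + 37*exp(2*g) + 60*exp(g) + 36)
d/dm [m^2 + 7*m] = 2*m + 7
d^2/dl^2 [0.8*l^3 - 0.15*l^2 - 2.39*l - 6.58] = 4.8*l - 0.3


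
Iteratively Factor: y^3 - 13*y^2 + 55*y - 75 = (y - 5)*(y^2 - 8*y + 15) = (y - 5)*(y - 3)*(y - 5)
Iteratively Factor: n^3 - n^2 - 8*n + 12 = (n - 2)*(n^2 + n - 6) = (n - 2)^2*(n + 3)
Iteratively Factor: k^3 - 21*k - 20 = (k + 4)*(k^2 - 4*k - 5) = (k + 1)*(k + 4)*(k - 5)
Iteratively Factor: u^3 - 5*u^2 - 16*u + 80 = (u - 4)*(u^2 - u - 20) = (u - 4)*(u + 4)*(u - 5)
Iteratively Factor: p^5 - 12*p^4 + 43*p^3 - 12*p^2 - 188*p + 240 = (p - 3)*(p^4 - 9*p^3 + 16*p^2 + 36*p - 80) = (p - 3)*(p + 2)*(p^3 - 11*p^2 + 38*p - 40) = (p - 3)*(p - 2)*(p + 2)*(p^2 - 9*p + 20) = (p - 4)*(p - 3)*(p - 2)*(p + 2)*(p - 5)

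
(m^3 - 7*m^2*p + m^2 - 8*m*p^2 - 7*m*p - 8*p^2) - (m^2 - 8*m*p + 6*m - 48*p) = m^3 - 7*m^2*p - 8*m*p^2 + m*p - 6*m - 8*p^2 + 48*p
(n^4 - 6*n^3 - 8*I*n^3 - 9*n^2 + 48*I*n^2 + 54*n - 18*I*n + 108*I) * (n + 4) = n^5 - 2*n^4 - 8*I*n^4 - 33*n^3 + 16*I*n^3 + 18*n^2 + 174*I*n^2 + 216*n + 36*I*n + 432*I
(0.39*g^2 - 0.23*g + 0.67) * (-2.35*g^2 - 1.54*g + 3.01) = -0.9165*g^4 - 0.0600999999999999*g^3 - 0.0464000000000002*g^2 - 1.7241*g + 2.0167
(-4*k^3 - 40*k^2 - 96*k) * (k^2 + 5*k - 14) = -4*k^5 - 60*k^4 - 240*k^3 + 80*k^2 + 1344*k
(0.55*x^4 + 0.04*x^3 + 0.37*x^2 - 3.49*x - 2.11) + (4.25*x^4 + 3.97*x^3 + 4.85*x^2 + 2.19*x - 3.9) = 4.8*x^4 + 4.01*x^3 + 5.22*x^2 - 1.3*x - 6.01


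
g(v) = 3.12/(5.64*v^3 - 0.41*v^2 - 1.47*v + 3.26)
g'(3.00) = -0.02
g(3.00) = 0.02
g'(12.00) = -0.00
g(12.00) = 0.00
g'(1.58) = -0.25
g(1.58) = 0.14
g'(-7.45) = -0.00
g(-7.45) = -0.00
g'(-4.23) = -0.01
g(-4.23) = -0.01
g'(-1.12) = -5.17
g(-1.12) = -0.88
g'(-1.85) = -0.19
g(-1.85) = -0.10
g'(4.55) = -0.00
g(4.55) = 0.01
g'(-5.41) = -0.00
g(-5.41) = -0.00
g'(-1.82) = -0.20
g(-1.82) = -0.11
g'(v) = 3.12*(-16.92*v^2 + 0.82*v + 1.47)/(5.64*v^3 - 0.41*v^2 - 1.47*v + 3.26)^2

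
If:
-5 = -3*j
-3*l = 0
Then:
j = 5/3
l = 0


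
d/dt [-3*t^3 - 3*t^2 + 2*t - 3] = -9*t^2 - 6*t + 2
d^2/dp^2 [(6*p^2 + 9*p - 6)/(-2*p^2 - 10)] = 9*(-p^3 + 12*p^2 + 15*p - 20)/(p^6 + 15*p^4 + 75*p^2 + 125)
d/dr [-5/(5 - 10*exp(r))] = -2*exp(r)/(2*exp(r) - 1)^2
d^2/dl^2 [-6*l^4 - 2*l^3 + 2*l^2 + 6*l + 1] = -72*l^2 - 12*l + 4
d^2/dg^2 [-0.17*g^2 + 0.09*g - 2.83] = -0.340000000000000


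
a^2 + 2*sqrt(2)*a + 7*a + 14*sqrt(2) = (a + 7)*(a + 2*sqrt(2))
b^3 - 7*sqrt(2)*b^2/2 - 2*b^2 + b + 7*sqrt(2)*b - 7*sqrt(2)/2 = (b - 1)^2*(b - 7*sqrt(2)/2)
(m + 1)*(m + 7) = m^2 + 8*m + 7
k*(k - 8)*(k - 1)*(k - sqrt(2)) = k^4 - 9*k^3 - sqrt(2)*k^3 + 8*k^2 + 9*sqrt(2)*k^2 - 8*sqrt(2)*k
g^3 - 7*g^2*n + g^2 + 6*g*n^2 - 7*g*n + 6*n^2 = (g + 1)*(g - 6*n)*(g - n)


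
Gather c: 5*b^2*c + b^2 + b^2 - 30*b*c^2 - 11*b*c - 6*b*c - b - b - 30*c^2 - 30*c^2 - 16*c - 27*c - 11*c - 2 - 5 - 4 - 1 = 2*b^2 - 2*b + c^2*(-30*b - 60) + c*(5*b^2 - 17*b - 54) - 12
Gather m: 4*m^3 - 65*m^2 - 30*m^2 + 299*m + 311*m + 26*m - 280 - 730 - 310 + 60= 4*m^3 - 95*m^2 + 636*m - 1260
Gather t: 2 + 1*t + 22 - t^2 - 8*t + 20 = -t^2 - 7*t + 44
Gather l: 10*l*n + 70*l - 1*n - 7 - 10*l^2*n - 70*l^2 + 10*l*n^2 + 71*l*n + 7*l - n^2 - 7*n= l^2*(-10*n - 70) + l*(10*n^2 + 81*n + 77) - n^2 - 8*n - 7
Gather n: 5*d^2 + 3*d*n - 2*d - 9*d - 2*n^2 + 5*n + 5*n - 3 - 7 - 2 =5*d^2 - 11*d - 2*n^2 + n*(3*d + 10) - 12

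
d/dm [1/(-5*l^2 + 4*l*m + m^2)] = 2*(-2*l - m)/(-5*l^2 + 4*l*m + m^2)^2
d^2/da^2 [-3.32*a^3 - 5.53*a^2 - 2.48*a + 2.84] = -19.92*a - 11.06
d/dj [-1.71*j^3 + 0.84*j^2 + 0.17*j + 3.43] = -5.13*j^2 + 1.68*j + 0.17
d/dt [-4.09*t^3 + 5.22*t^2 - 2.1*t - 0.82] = -12.27*t^2 + 10.44*t - 2.1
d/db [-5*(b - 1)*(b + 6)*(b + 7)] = -15*b^2 - 120*b - 145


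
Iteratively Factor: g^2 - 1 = (g + 1)*(g - 1)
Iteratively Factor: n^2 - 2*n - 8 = (n - 4)*(n + 2)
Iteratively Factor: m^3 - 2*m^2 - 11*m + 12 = (m - 1)*(m^2 - m - 12) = (m - 4)*(m - 1)*(m + 3)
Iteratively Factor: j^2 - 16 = (j - 4)*(j + 4)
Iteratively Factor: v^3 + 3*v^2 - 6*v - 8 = (v + 1)*(v^2 + 2*v - 8) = (v - 2)*(v + 1)*(v + 4)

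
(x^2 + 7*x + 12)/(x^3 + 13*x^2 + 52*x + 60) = (x^2 + 7*x + 12)/(x^3 + 13*x^2 + 52*x + 60)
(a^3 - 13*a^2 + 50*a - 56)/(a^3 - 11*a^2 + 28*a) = (a - 2)/a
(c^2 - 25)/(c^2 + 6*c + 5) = (c - 5)/(c + 1)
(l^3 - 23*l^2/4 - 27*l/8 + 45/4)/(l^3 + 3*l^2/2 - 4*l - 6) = (4*l^2 - 29*l + 30)/(4*(l^2 - 4))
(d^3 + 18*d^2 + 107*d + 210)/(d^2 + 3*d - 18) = (d^2 + 12*d + 35)/(d - 3)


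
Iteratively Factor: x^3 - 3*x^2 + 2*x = (x - 1)*(x^2 - 2*x) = (x - 2)*(x - 1)*(x)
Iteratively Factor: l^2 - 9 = (l + 3)*(l - 3)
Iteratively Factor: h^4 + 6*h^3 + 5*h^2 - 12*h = (h + 4)*(h^3 + 2*h^2 - 3*h) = (h + 3)*(h + 4)*(h^2 - h) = h*(h + 3)*(h + 4)*(h - 1)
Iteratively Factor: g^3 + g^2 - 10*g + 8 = (g - 2)*(g^2 + 3*g - 4) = (g - 2)*(g + 4)*(g - 1)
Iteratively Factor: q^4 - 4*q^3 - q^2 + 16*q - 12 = (q - 2)*(q^3 - 2*q^2 - 5*q + 6) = (q - 2)*(q + 2)*(q^2 - 4*q + 3) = (q - 3)*(q - 2)*(q + 2)*(q - 1)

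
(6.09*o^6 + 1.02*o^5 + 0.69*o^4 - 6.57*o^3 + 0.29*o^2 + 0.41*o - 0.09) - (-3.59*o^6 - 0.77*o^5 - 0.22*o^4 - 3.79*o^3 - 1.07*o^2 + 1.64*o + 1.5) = 9.68*o^6 + 1.79*o^5 + 0.91*o^4 - 2.78*o^3 + 1.36*o^2 - 1.23*o - 1.59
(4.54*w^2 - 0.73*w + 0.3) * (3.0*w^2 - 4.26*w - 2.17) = 13.62*w^4 - 21.5304*w^3 - 5.842*w^2 + 0.3061*w - 0.651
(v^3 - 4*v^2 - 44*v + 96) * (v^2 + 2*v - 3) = v^5 - 2*v^4 - 55*v^3 + 20*v^2 + 324*v - 288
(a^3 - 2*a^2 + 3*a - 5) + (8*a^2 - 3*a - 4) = a^3 + 6*a^2 - 9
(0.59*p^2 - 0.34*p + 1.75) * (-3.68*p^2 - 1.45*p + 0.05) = -2.1712*p^4 + 0.3957*p^3 - 5.9175*p^2 - 2.5545*p + 0.0875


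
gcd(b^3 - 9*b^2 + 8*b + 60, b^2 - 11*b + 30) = b^2 - 11*b + 30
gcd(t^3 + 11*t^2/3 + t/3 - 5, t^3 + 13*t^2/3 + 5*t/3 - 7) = t^2 + 2*t - 3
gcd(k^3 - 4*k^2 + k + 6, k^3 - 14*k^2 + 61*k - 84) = k - 3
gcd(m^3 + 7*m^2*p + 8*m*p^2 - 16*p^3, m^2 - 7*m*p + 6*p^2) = -m + p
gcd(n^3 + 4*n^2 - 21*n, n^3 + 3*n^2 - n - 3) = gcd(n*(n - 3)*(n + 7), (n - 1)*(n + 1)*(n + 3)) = 1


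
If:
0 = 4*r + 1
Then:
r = -1/4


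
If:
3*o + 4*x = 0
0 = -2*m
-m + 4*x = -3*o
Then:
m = 0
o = -4*x/3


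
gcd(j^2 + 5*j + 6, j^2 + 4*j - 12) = 1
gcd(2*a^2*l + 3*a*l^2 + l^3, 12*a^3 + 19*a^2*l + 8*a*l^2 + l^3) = a + l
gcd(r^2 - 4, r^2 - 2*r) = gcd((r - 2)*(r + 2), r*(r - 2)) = r - 2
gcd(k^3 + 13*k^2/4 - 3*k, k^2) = k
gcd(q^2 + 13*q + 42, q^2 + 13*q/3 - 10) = q + 6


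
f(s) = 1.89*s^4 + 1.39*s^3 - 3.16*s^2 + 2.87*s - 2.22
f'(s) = 7.56*s^3 + 4.17*s^2 - 6.32*s + 2.87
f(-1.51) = -8.72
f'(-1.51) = -4.11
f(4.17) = 627.08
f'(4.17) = 597.22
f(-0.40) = -3.91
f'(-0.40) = 5.58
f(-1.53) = -8.63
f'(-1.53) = -4.78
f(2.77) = 122.30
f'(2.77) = 178.04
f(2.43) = 71.94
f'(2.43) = 120.61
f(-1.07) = -8.13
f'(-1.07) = 5.15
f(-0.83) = -6.68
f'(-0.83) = 6.67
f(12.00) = 41170.14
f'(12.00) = 13591.19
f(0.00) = -2.22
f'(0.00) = 2.87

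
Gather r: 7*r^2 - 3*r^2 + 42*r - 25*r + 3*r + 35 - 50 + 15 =4*r^2 + 20*r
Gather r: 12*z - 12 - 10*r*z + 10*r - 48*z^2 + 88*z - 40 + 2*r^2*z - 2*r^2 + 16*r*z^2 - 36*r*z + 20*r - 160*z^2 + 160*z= r^2*(2*z - 2) + r*(16*z^2 - 46*z + 30) - 208*z^2 + 260*z - 52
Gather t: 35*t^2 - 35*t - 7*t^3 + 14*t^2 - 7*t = -7*t^3 + 49*t^2 - 42*t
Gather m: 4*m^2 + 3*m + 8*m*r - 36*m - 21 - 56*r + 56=4*m^2 + m*(8*r - 33) - 56*r + 35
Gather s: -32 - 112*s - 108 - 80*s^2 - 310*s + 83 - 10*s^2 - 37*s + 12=-90*s^2 - 459*s - 45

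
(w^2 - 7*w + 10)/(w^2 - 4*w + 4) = (w - 5)/(w - 2)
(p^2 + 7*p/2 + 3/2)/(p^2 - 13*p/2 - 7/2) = (p + 3)/(p - 7)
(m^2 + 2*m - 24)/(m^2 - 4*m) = (m + 6)/m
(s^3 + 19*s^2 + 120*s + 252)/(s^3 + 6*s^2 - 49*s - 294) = (s + 6)/(s - 7)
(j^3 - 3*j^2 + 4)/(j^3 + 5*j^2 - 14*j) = (j^2 - j - 2)/(j*(j + 7))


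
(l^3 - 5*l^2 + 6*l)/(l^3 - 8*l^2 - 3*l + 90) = l*(l^2 - 5*l + 6)/(l^3 - 8*l^2 - 3*l + 90)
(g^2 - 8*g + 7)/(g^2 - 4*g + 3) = (g - 7)/(g - 3)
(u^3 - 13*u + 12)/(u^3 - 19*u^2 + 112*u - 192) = (u^2 + 3*u - 4)/(u^2 - 16*u + 64)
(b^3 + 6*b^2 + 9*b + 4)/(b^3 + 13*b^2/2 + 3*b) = 2*(b^3 + 6*b^2 + 9*b + 4)/(b*(2*b^2 + 13*b + 6))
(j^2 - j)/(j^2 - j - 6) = j*(1 - j)/(-j^2 + j + 6)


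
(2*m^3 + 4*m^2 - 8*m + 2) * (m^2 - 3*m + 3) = 2*m^5 - 2*m^4 - 14*m^3 + 38*m^2 - 30*m + 6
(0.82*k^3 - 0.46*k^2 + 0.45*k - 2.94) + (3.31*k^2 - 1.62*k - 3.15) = 0.82*k^3 + 2.85*k^2 - 1.17*k - 6.09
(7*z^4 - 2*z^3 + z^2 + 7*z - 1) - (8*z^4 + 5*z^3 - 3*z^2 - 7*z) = -z^4 - 7*z^3 + 4*z^2 + 14*z - 1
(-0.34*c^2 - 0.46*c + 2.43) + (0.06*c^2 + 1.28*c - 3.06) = -0.28*c^2 + 0.82*c - 0.63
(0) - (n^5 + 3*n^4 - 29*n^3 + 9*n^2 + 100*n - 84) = -n^5 - 3*n^4 + 29*n^3 - 9*n^2 - 100*n + 84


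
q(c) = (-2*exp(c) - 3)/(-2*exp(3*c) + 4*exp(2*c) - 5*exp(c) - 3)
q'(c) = (-2*exp(c) - 3)*(6*exp(3*c) - 8*exp(2*c) + 5*exp(c))/(-2*exp(3*c) + 4*exp(2*c) - 5*exp(c) - 3)^2 - 2*exp(c)/(-2*exp(3*c) + 4*exp(2*c) - 5*exp(c) - 3)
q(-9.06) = 1.00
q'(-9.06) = -0.00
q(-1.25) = 0.86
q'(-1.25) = -0.05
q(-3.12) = 0.96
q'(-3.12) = -0.03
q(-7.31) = 1.00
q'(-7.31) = -0.00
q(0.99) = 0.32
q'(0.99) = -0.66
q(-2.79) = 0.95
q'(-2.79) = -0.04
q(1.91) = 0.04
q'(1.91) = -0.08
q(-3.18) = 0.96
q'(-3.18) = -0.03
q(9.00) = 0.00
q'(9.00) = 0.00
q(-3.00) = 0.96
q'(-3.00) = -0.04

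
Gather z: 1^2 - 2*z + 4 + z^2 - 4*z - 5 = z^2 - 6*z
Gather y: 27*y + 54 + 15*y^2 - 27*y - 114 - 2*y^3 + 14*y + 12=-2*y^3 + 15*y^2 + 14*y - 48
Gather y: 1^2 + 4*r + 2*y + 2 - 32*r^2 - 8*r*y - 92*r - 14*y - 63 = -32*r^2 - 88*r + y*(-8*r - 12) - 60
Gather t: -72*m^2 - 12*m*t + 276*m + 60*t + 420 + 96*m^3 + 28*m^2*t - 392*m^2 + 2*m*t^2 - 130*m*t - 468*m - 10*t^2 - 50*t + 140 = 96*m^3 - 464*m^2 - 192*m + t^2*(2*m - 10) + t*(28*m^2 - 142*m + 10) + 560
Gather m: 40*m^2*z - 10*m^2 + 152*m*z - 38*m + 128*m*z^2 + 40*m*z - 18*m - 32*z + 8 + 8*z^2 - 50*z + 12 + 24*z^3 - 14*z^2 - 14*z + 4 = m^2*(40*z - 10) + m*(128*z^2 + 192*z - 56) + 24*z^3 - 6*z^2 - 96*z + 24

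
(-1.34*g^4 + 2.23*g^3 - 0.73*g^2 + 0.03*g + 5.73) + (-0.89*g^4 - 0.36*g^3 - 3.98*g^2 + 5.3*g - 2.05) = -2.23*g^4 + 1.87*g^3 - 4.71*g^2 + 5.33*g + 3.68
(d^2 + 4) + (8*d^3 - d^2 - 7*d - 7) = 8*d^3 - 7*d - 3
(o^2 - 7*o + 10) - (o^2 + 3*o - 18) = 28 - 10*o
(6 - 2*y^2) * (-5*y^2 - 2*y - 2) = 10*y^4 + 4*y^3 - 26*y^2 - 12*y - 12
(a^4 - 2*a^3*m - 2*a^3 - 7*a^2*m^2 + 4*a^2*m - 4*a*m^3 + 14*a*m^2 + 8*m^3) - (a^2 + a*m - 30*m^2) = a^4 - 2*a^3*m - 2*a^3 - 7*a^2*m^2 + 4*a^2*m - a^2 - 4*a*m^3 + 14*a*m^2 - a*m + 8*m^3 + 30*m^2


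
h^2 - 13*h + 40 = (h - 8)*(h - 5)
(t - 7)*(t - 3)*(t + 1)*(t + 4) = t^4 - 5*t^3 - 25*t^2 + 65*t + 84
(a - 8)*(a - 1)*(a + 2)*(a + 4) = a^4 - 3*a^3 - 38*a^2 - 24*a + 64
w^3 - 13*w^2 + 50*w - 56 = (w - 7)*(w - 4)*(w - 2)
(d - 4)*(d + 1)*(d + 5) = d^3 + 2*d^2 - 19*d - 20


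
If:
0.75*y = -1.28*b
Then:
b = -0.5859375*y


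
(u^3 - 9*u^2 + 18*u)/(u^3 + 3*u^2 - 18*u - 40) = u*(u^2 - 9*u + 18)/(u^3 + 3*u^2 - 18*u - 40)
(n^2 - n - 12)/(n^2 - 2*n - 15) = (n - 4)/(n - 5)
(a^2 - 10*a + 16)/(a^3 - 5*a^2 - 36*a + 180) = (a^2 - 10*a + 16)/(a^3 - 5*a^2 - 36*a + 180)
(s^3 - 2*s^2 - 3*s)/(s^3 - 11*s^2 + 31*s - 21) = s*(s + 1)/(s^2 - 8*s + 7)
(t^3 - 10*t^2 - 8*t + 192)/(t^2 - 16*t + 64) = (t^2 - 2*t - 24)/(t - 8)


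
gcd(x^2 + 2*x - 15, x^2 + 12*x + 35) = x + 5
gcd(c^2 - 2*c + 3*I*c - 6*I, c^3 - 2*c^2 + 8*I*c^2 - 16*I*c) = c - 2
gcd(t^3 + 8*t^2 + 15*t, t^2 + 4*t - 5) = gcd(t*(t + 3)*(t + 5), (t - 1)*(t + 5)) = t + 5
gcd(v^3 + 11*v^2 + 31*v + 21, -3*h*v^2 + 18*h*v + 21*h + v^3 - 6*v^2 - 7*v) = v + 1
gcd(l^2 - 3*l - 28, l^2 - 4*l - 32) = l + 4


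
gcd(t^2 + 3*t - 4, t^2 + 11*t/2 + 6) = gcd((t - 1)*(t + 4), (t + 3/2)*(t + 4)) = t + 4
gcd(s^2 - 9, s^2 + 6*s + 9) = s + 3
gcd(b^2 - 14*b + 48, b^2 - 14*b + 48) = b^2 - 14*b + 48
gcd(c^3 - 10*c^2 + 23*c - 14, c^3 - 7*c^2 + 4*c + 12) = c - 2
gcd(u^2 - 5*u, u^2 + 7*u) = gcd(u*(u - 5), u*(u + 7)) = u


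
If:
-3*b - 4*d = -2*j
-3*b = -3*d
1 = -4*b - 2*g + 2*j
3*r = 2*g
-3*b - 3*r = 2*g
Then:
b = 2/9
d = 2/9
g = -1/6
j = 7/9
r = -1/9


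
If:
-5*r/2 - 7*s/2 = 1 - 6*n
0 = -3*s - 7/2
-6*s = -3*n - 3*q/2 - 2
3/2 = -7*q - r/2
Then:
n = -2393/768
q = 89/384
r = -1199/192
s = -7/6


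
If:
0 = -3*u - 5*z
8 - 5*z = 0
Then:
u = -8/3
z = 8/5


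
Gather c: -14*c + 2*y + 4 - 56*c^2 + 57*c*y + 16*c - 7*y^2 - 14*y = -56*c^2 + c*(57*y + 2) - 7*y^2 - 12*y + 4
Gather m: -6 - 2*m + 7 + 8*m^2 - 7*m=8*m^2 - 9*m + 1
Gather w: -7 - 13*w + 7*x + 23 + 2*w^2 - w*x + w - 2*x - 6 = 2*w^2 + w*(-x - 12) + 5*x + 10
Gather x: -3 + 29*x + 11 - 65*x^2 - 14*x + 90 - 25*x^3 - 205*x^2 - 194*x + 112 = -25*x^3 - 270*x^2 - 179*x + 210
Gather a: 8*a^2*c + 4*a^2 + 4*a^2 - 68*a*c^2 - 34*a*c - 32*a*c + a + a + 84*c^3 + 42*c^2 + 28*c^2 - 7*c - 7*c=a^2*(8*c + 8) + a*(-68*c^2 - 66*c + 2) + 84*c^3 + 70*c^2 - 14*c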